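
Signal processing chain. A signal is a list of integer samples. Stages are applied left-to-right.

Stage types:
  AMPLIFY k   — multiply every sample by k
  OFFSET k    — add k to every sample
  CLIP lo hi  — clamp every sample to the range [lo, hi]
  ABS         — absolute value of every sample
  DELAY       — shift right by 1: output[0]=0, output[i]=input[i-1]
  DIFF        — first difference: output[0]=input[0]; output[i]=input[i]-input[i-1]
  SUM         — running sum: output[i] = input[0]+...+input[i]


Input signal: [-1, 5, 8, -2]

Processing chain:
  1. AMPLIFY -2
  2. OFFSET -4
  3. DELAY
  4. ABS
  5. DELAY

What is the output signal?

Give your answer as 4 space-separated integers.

Input: [-1, 5, 8, -2]
Stage 1 (AMPLIFY -2): -1*-2=2, 5*-2=-10, 8*-2=-16, -2*-2=4 -> [2, -10, -16, 4]
Stage 2 (OFFSET -4): 2+-4=-2, -10+-4=-14, -16+-4=-20, 4+-4=0 -> [-2, -14, -20, 0]
Stage 3 (DELAY): [0, -2, -14, -20] = [0, -2, -14, -20] -> [0, -2, -14, -20]
Stage 4 (ABS): |0|=0, |-2|=2, |-14|=14, |-20|=20 -> [0, 2, 14, 20]
Stage 5 (DELAY): [0, 0, 2, 14] = [0, 0, 2, 14] -> [0, 0, 2, 14]

Answer: 0 0 2 14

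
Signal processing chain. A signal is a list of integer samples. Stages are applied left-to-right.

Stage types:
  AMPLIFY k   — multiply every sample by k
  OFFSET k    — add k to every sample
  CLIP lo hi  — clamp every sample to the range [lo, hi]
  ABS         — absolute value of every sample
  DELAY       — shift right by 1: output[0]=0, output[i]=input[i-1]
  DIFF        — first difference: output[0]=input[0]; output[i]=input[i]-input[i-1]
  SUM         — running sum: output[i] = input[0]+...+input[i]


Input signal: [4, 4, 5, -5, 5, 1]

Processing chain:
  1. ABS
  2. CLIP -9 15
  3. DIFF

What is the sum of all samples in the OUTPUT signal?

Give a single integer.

Input: [4, 4, 5, -5, 5, 1]
Stage 1 (ABS): |4|=4, |4|=4, |5|=5, |-5|=5, |5|=5, |1|=1 -> [4, 4, 5, 5, 5, 1]
Stage 2 (CLIP -9 15): clip(4,-9,15)=4, clip(4,-9,15)=4, clip(5,-9,15)=5, clip(5,-9,15)=5, clip(5,-9,15)=5, clip(1,-9,15)=1 -> [4, 4, 5, 5, 5, 1]
Stage 3 (DIFF): s[0]=4, 4-4=0, 5-4=1, 5-5=0, 5-5=0, 1-5=-4 -> [4, 0, 1, 0, 0, -4]
Output sum: 1

Answer: 1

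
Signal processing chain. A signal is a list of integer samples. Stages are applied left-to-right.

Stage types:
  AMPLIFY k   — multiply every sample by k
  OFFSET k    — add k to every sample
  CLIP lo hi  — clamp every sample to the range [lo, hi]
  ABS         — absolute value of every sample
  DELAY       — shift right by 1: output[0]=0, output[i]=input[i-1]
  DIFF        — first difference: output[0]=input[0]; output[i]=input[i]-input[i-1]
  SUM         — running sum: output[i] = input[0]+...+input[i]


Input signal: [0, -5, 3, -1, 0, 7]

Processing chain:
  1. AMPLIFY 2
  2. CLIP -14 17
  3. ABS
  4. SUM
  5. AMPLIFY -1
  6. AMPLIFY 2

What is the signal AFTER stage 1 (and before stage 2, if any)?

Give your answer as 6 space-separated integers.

Input: [0, -5, 3, -1, 0, 7]
Stage 1 (AMPLIFY 2): 0*2=0, -5*2=-10, 3*2=6, -1*2=-2, 0*2=0, 7*2=14 -> [0, -10, 6, -2, 0, 14]

Answer: 0 -10 6 -2 0 14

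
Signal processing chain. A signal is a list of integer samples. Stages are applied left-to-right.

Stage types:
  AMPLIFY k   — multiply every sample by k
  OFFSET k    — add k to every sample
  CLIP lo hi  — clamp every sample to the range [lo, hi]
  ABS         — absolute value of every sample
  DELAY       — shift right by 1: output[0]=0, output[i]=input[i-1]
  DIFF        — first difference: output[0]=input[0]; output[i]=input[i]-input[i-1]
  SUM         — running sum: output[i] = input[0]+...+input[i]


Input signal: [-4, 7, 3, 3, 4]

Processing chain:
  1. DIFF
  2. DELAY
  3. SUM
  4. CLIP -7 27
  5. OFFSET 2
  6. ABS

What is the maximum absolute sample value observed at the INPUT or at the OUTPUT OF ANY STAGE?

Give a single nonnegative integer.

Answer: 11

Derivation:
Input: [-4, 7, 3, 3, 4] (max |s|=7)
Stage 1 (DIFF): s[0]=-4, 7--4=11, 3-7=-4, 3-3=0, 4-3=1 -> [-4, 11, -4, 0, 1] (max |s|=11)
Stage 2 (DELAY): [0, -4, 11, -4, 0] = [0, -4, 11, -4, 0] -> [0, -4, 11, -4, 0] (max |s|=11)
Stage 3 (SUM): sum[0..0]=0, sum[0..1]=-4, sum[0..2]=7, sum[0..3]=3, sum[0..4]=3 -> [0, -4, 7, 3, 3] (max |s|=7)
Stage 4 (CLIP -7 27): clip(0,-7,27)=0, clip(-4,-7,27)=-4, clip(7,-7,27)=7, clip(3,-7,27)=3, clip(3,-7,27)=3 -> [0, -4, 7, 3, 3] (max |s|=7)
Stage 5 (OFFSET 2): 0+2=2, -4+2=-2, 7+2=9, 3+2=5, 3+2=5 -> [2, -2, 9, 5, 5] (max |s|=9)
Stage 6 (ABS): |2|=2, |-2|=2, |9|=9, |5|=5, |5|=5 -> [2, 2, 9, 5, 5] (max |s|=9)
Overall max amplitude: 11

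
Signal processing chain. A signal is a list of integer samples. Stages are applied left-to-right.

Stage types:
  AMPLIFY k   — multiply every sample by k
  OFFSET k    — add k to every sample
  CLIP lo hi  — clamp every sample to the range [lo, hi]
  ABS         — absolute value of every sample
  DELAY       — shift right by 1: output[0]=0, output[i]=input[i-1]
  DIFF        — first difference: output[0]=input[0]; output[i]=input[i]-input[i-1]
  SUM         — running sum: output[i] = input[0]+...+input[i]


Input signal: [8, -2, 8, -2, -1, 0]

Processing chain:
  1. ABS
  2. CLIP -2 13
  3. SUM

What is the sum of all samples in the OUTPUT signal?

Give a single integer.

Answer: 98

Derivation:
Input: [8, -2, 8, -2, -1, 0]
Stage 1 (ABS): |8|=8, |-2|=2, |8|=8, |-2|=2, |-1|=1, |0|=0 -> [8, 2, 8, 2, 1, 0]
Stage 2 (CLIP -2 13): clip(8,-2,13)=8, clip(2,-2,13)=2, clip(8,-2,13)=8, clip(2,-2,13)=2, clip(1,-2,13)=1, clip(0,-2,13)=0 -> [8, 2, 8, 2, 1, 0]
Stage 3 (SUM): sum[0..0]=8, sum[0..1]=10, sum[0..2]=18, sum[0..3]=20, sum[0..4]=21, sum[0..5]=21 -> [8, 10, 18, 20, 21, 21]
Output sum: 98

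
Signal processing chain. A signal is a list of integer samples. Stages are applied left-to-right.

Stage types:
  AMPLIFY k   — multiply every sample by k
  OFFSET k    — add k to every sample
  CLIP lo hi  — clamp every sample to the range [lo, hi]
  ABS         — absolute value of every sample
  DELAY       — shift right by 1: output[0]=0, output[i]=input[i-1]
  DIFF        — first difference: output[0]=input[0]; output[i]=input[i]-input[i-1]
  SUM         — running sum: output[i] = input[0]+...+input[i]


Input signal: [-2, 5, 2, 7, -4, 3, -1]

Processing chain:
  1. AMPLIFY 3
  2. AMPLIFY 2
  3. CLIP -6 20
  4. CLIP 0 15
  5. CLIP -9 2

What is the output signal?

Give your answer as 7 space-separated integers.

Answer: 0 2 2 2 0 2 0

Derivation:
Input: [-2, 5, 2, 7, -4, 3, -1]
Stage 1 (AMPLIFY 3): -2*3=-6, 5*3=15, 2*3=6, 7*3=21, -4*3=-12, 3*3=9, -1*3=-3 -> [-6, 15, 6, 21, -12, 9, -3]
Stage 2 (AMPLIFY 2): -6*2=-12, 15*2=30, 6*2=12, 21*2=42, -12*2=-24, 9*2=18, -3*2=-6 -> [-12, 30, 12, 42, -24, 18, -6]
Stage 3 (CLIP -6 20): clip(-12,-6,20)=-6, clip(30,-6,20)=20, clip(12,-6,20)=12, clip(42,-6,20)=20, clip(-24,-6,20)=-6, clip(18,-6,20)=18, clip(-6,-6,20)=-6 -> [-6, 20, 12, 20, -6, 18, -6]
Stage 4 (CLIP 0 15): clip(-6,0,15)=0, clip(20,0,15)=15, clip(12,0,15)=12, clip(20,0,15)=15, clip(-6,0,15)=0, clip(18,0,15)=15, clip(-6,0,15)=0 -> [0, 15, 12, 15, 0, 15, 0]
Stage 5 (CLIP -9 2): clip(0,-9,2)=0, clip(15,-9,2)=2, clip(12,-9,2)=2, clip(15,-9,2)=2, clip(0,-9,2)=0, clip(15,-9,2)=2, clip(0,-9,2)=0 -> [0, 2, 2, 2, 0, 2, 0]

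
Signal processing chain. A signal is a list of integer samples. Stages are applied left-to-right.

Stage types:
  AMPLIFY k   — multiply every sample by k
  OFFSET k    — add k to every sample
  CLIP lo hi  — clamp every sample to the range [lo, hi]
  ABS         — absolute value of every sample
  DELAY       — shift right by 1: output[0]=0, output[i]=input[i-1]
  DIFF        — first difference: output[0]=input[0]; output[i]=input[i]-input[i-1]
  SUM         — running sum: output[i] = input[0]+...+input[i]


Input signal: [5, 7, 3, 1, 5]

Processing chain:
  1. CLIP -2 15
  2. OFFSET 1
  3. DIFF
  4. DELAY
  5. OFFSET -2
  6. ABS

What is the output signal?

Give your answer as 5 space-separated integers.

Input: [5, 7, 3, 1, 5]
Stage 1 (CLIP -2 15): clip(5,-2,15)=5, clip(7,-2,15)=7, clip(3,-2,15)=3, clip(1,-2,15)=1, clip(5,-2,15)=5 -> [5, 7, 3, 1, 5]
Stage 2 (OFFSET 1): 5+1=6, 7+1=8, 3+1=4, 1+1=2, 5+1=6 -> [6, 8, 4, 2, 6]
Stage 3 (DIFF): s[0]=6, 8-6=2, 4-8=-4, 2-4=-2, 6-2=4 -> [6, 2, -4, -2, 4]
Stage 4 (DELAY): [0, 6, 2, -4, -2] = [0, 6, 2, -4, -2] -> [0, 6, 2, -4, -2]
Stage 5 (OFFSET -2): 0+-2=-2, 6+-2=4, 2+-2=0, -4+-2=-6, -2+-2=-4 -> [-2, 4, 0, -6, -4]
Stage 6 (ABS): |-2|=2, |4|=4, |0|=0, |-6|=6, |-4|=4 -> [2, 4, 0, 6, 4]

Answer: 2 4 0 6 4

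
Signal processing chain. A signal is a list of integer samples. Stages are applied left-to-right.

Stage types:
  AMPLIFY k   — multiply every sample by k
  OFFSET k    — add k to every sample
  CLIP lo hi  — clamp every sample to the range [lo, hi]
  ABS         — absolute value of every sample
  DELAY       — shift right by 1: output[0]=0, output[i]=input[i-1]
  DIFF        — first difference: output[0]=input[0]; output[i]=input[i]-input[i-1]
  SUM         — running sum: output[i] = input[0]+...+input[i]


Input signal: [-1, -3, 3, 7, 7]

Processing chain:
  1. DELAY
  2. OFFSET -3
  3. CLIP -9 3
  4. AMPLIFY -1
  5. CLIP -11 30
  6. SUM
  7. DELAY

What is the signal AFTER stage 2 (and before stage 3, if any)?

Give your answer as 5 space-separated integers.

Input: [-1, -3, 3, 7, 7]
Stage 1 (DELAY): [0, -1, -3, 3, 7] = [0, -1, -3, 3, 7] -> [0, -1, -3, 3, 7]
Stage 2 (OFFSET -3): 0+-3=-3, -1+-3=-4, -3+-3=-6, 3+-3=0, 7+-3=4 -> [-3, -4, -6, 0, 4]

Answer: -3 -4 -6 0 4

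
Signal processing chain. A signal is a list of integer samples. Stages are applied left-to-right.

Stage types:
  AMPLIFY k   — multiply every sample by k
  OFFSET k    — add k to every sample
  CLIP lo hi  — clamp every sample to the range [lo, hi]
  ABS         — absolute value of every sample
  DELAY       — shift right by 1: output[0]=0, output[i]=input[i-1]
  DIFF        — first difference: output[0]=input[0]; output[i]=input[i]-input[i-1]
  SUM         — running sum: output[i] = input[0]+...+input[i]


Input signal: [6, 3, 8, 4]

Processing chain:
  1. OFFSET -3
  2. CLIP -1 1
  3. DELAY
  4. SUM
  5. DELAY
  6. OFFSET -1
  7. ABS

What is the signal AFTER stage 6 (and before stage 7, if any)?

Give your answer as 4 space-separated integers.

Input: [6, 3, 8, 4]
Stage 1 (OFFSET -3): 6+-3=3, 3+-3=0, 8+-3=5, 4+-3=1 -> [3, 0, 5, 1]
Stage 2 (CLIP -1 1): clip(3,-1,1)=1, clip(0,-1,1)=0, clip(5,-1,1)=1, clip(1,-1,1)=1 -> [1, 0, 1, 1]
Stage 3 (DELAY): [0, 1, 0, 1] = [0, 1, 0, 1] -> [0, 1, 0, 1]
Stage 4 (SUM): sum[0..0]=0, sum[0..1]=1, sum[0..2]=1, sum[0..3]=2 -> [0, 1, 1, 2]
Stage 5 (DELAY): [0, 0, 1, 1] = [0, 0, 1, 1] -> [0, 0, 1, 1]
Stage 6 (OFFSET -1): 0+-1=-1, 0+-1=-1, 1+-1=0, 1+-1=0 -> [-1, -1, 0, 0]

Answer: -1 -1 0 0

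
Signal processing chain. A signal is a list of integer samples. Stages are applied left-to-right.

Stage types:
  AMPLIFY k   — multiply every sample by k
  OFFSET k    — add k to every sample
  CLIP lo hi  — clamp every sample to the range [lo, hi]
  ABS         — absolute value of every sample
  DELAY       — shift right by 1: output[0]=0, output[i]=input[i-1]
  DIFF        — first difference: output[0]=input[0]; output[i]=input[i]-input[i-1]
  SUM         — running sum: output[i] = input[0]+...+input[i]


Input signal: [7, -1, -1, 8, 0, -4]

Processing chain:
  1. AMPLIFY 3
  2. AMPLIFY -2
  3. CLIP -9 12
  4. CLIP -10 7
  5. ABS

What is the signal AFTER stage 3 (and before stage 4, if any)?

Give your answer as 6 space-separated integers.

Input: [7, -1, -1, 8, 0, -4]
Stage 1 (AMPLIFY 3): 7*3=21, -1*3=-3, -1*3=-3, 8*3=24, 0*3=0, -4*3=-12 -> [21, -3, -3, 24, 0, -12]
Stage 2 (AMPLIFY -2): 21*-2=-42, -3*-2=6, -3*-2=6, 24*-2=-48, 0*-2=0, -12*-2=24 -> [-42, 6, 6, -48, 0, 24]
Stage 3 (CLIP -9 12): clip(-42,-9,12)=-9, clip(6,-9,12)=6, clip(6,-9,12)=6, clip(-48,-9,12)=-9, clip(0,-9,12)=0, clip(24,-9,12)=12 -> [-9, 6, 6, -9, 0, 12]

Answer: -9 6 6 -9 0 12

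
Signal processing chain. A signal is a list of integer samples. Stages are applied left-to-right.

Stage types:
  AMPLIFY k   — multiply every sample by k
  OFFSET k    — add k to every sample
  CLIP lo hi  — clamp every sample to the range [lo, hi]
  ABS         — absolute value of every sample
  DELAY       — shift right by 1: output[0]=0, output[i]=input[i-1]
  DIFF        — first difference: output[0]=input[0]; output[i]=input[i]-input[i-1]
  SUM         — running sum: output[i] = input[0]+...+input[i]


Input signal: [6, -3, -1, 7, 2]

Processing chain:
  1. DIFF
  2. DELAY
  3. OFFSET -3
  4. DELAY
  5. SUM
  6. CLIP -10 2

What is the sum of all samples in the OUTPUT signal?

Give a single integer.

Answer: -23

Derivation:
Input: [6, -3, -1, 7, 2]
Stage 1 (DIFF): s[0]=6, -3-6=-9, -1--3=2, 7--1=8, 2-7=-5 -> [6, -9, 2, 8, -5]
Stage 2 (DELAY): [0, 6, -9, 2, 8] = [0, 6, -9, 2, 8] -> [0, 6, -9, 2, 8]
Stage 3 (OFFSET -3): 0+-3=-3, 6+-3=3, -9+-3=-12, 2+-3=-1, 8+-3=5 -> [-3, 3, -12, -1, 5]
Stage 4 (DELAY): [0, -3, 3, -12, -1] = [0, -3, 3, -12, -1] -> [0, -3, 3, -12, -1]
Stage 5 (SUM): sum[0..0]=0, sum[0..1]=-3, sum[0..2]=0, sum[0..3]=-12, sum[0..4]=-13 -> [0, -3, 0, -12, -13]
Stage 6 (CLIP -10 2): clip(0,-10,2)=0, clip(-3,-10,2)=-3, clip(0,-10,2)=0, clip(-12,-10,2)=-10, clip(-13,-10,2)=-10 -> [0, -3, 0, -10, -10]
Output sum: -23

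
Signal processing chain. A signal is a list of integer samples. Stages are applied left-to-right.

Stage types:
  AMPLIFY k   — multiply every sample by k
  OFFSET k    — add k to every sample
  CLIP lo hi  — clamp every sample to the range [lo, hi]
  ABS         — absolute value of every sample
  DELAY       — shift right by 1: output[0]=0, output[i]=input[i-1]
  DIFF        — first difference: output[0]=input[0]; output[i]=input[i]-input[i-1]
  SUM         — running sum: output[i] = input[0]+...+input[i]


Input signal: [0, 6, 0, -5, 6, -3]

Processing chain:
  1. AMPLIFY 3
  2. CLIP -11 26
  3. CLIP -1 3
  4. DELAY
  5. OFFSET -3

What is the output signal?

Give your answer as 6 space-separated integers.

Input: [0, 6, 0, -5, 6, -3]
Stage 1 (AMPLIFY 3): 0*3=0, 6*3=18, 0*3=0, -5*3=-15, 6*3=18, -3*3=-9 -> [0, 18, 0, -15, 18, -9]
Stage 2 (CLIP -11 26): clip(0,-11,26)=0, clip(18,-11,26)=18, clip(0,-11,26)=0, clip(-15,-11,26)=-11, clip(18,-11,26)=18, clip(-9,-11,26)=-9 -> [0, 18, 0, -11, 18, -9]
Stage 3 (CLIP -1 3): clip(0,-1,3)=0, clip(18,-1,3)=3, clip(0,-1,3)=0, clip(-11,-1,3)=-1, clip(18,-1,3)=3, clip(-9,-1,3)=-1 -> [0, 3, 0, -1, 3, -1]
Stage 4 (DELAY): [0, 0, 3, 0, -1, 3] = [0, 0, 3, 0, -1, 3] -> [0, 0, 3, 0, -1, 3]
Stage 5 (OFFSET -3): 0+-3=-3, 0+-3=-3, 3+-3=0, 0+-3=-3, -1+-3=-4, 3+-3=0 -> [-3, -3, 0, -3, -4, 0]

Answer: -3 -3 0 -3 -4 0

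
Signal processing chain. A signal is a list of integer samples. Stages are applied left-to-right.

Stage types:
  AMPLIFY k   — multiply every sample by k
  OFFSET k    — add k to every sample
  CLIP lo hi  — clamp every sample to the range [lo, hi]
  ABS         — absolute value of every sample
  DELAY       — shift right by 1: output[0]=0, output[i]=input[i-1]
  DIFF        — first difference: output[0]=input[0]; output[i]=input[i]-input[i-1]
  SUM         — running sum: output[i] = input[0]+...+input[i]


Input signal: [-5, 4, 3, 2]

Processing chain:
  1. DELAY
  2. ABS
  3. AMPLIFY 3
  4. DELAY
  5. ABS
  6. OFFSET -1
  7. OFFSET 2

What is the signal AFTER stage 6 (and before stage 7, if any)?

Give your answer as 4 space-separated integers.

Input: [-5, 4, 3, 2]
Stage 1 (DELAY): [0, -5, 4, 3] = [0, -5, 4, 3] -> [0, -5, 4, 3]
Stage 2 (ABS): |0|=0, |-5|=5, |4|=4, |3|=3 -> [0, 5, 4, 3]
Stage 3 (AMPLIFY 3): 0*3=0, 5*3=15, 4*3=12, 3*3=9 -> [0, 15, 12, 9]
Stage 4 (DELAY): [0, 0, 15, 12] = [0, 0, 15, 12] -> [0, 0, 15, 12]
Stage 5 (ABS): |0|=0, |0|=0, |15|=15, |12|=12 -> [0, 0, 15, 12]
Stage 6 (OFFSET -1): 0+-1=-1, 0+-1=-1, 15+-1=14, 12+-1=11 -> [-1, -1, 14, 11]

Answer: -1 -1 14 11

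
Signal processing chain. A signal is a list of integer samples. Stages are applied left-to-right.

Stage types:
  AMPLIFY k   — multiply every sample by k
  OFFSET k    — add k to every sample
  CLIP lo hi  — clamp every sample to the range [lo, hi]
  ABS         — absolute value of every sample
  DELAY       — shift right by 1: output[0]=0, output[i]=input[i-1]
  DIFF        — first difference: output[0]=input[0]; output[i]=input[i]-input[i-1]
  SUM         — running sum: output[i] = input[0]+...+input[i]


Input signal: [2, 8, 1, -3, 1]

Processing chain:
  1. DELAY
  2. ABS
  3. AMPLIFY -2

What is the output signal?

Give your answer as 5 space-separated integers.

Answer: 0 -4 -16 -2 -6

Derivation:
Input: [2, 8, 1, -3, 1]
Stage 1 (DELAY): [0, 2, 8, 1, -3] = [0, 2, 8, 1, -3] -> [0, 2, 8, 1, -3]
Stage 2 (ABS): |0|=0, |2|=2, |8|=8, |1|=1, |-3|=3 -> [0, 2, 8, 1, 3]
Stage 3 (AMPLIFY -2): 0*-2=0, 2*-2=-4, 8*-2=-16, 1*-2=-2, 3*-2=-6 -> [0, -4, -16, -2, -6]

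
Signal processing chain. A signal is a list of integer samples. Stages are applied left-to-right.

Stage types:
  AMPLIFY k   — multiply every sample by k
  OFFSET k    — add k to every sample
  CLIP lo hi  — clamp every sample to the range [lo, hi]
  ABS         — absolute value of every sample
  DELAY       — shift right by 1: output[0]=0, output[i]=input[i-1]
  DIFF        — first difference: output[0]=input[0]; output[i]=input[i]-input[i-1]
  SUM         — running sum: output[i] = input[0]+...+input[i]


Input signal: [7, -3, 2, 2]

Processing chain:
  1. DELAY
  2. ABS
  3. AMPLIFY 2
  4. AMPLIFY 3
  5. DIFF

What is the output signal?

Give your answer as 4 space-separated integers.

Input: [7, -3, 2, 2]
Stage 1 (DELAY): [0, 7, -3, 2] = [0, 7, -3, 2] -> [0, 7, -3, 2]
Stage 2 (ABS): |0|=0, |7|=7, |-3|=3, |2|=2 -> [0, 7, 3, 2]
Stage 3 (AMPLIFY 2): 0*2=0, 7*2=14, 3*2=6, 2*2=4 -> [0, 14, 6, 4]
Stage 4 (AMPLIFY 3): 0*3=0, 14*3=42, 6*3=18, 4*3=12 -> [0, 42, 18, 12]
Stage 5 (DIFF): s[0]=0, 42-0=42, 18-42=-24, 12-18=-6 -> [0, 42, -24, -6]

Answer: 0 42 -24 -6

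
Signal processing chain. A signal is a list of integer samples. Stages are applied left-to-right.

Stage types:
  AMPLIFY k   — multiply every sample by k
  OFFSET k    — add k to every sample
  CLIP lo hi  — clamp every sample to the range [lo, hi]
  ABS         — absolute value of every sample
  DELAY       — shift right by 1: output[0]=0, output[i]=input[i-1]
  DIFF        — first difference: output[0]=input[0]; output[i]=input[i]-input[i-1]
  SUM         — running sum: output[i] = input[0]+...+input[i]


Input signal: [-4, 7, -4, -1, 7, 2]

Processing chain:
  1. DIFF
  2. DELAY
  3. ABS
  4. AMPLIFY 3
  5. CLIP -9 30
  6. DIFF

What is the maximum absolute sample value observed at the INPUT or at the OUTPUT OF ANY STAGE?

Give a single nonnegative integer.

Answer: 33

Derivation:
Input: [-4, 7, -4, -1, 7, 2] (max |s|=7)
Stage 1 (DIFF): s[0]=-4, 7--4=11, -4-7=-11, -1--4=3, 7--1=8, 2-7=-5 -> [-4, 11, -11, 3, 8, -5] (max |s|=11)
Stage 2 (DELAY): [0, -4, 11, -11, 3, 8] = [0, -4, 11, -11, 3, 8] -> [0, -4, 11, -11, 3, 8] (max |s|=11)
Stage 3 (ABS): |0|=0, |-4|=4, |11|=11, |-11|=11, |3|=3, |8|=8 -> [0, 4, 11, 11, 3, 8] (max |s|=11)
Stage 4 (AMPLIFY 3): 0*3=0, 4*3=12, 11*3=33, 11*3=33, 3*3=9, 8*3=24 -> [0, 12, 33, 33, 9, 24] (max |s|=33)
Stage 5 (CLIP -9 30): clip(0,-9,30)=0, clip(12,-9,30)=12, clip(33,-9,30)=30, clip(33,-9,30)=30, clip(9,-9,30)=9, clip(24,-9,30)=24 -> [0, 12, 30, 30, 9, 24] (max |s|=30)
Stage 6 (DIFF): s[0]=0, 12-0=12, 30-12=18, 30-30=0, 9-30=-21, 24-9=15 -> [0, 12, 18, 0, -21, 15] (max |s|=21)
Overall max amplitude: 33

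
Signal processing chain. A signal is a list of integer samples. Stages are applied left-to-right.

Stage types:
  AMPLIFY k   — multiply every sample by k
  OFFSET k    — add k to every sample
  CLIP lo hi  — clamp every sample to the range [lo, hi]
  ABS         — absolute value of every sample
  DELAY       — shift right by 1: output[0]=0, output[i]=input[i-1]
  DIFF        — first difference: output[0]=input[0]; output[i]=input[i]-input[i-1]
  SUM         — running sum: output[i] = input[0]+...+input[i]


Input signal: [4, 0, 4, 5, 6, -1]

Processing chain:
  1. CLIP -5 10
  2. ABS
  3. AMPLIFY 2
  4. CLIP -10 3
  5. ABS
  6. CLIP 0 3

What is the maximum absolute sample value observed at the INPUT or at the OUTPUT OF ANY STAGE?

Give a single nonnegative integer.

Input: [4, 0, 4, 5, 6, -1] (max |s|=6)
Stage 1 (CLIP -5 10): clip(4,-5,10)=4, clip(0,-5,10)=0, clip(4,-5,10)=4, clip(5,-5,10)=5, clip(6,-5,10)=6, clip(-1,-5,10)=-1 -> [4, 0, 4, 5, 6, -1] (max |s|=6)
Stage 2 (ABS): |4|=4, |0|=0, |4|=4, |5|=5, |6|=6, |-1|=1 -> [4, 0, 4, 5, 6, 1] (max |s|=6)
Stage 3 (AMPLIFY 2): 4*2=8, 0*2=0, 4*2=8, 5*2=10, 6*2=12, 1*2=2 -> [8, 0, 8, 10, 12, 2] (max |s|=12)
Stage 4 (CLIP -10 3): clip(8,-10,3)=3, clip(0,-10,3)=0, clip(8,-10,3)=3, clip(10,-10,3)=3, clip(12,-10,3)=3, clip(2,-10,3)=2 -> [3, 0, 3, 3, 3, 2] (max |s|=3)
Stage 5 (ABS): |3|=3, |0|=0, |3|=3, |3|=3, |3|=3, |2|=2 -> [3, 0, 3, 3, 3, 2] (max |s|=3)
Stage 6 (CLIP 0 3): clip(3,0,3)=3, clip(0,0,3)=0, clip(3,0,3)=3, clip(3,0,3)=3, clip(3,0,3)=3, clip(2,0,3)=2 -> [3, 0, 3, 3, 3, 2] (max |s|=3)
Overall max amplitude: 12

Answer: 12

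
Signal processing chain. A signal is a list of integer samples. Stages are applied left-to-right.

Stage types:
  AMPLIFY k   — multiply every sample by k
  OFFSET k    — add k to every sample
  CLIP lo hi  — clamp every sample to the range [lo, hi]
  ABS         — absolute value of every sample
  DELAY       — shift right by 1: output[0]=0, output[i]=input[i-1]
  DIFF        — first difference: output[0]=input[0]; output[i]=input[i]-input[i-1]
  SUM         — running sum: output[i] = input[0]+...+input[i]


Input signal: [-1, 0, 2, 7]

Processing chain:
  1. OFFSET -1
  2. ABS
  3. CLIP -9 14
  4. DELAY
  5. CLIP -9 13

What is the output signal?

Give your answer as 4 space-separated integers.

Input: [-1, 0, 2, 7]
Stage 1 (OFFSET -1): -1+-1=-2, 0+-1=-1, 2+-1=1, 7+-1=6 -> [-2, -1, 1, 6]
Stage 2 (ABS): |-2|=2, |-1|=1, |1|=1, |6|=6 -> [2, 1, 1, 6]
Stage 3 (CLIP -9 14): clip(2,-9,14)=2, clip(1,-9,14)=1, clip(1,-9,14)=1, clip(6,-9,14)=6 -> [2, 1, 1, 6]
Stage 4 (DELAY): [0, 2, 1, 1] = [0, 2, 1, 1] -> [0, 2, 1, 1]
Stage 5 (CLIP -9 13): clip(0,-9,13)=0, clip(2,-9,13)=2, clip(1,-9,13)=1, clip(1,-9,13)=1 -> [0, 2, 1, 1]

Answer: 0 2 1 1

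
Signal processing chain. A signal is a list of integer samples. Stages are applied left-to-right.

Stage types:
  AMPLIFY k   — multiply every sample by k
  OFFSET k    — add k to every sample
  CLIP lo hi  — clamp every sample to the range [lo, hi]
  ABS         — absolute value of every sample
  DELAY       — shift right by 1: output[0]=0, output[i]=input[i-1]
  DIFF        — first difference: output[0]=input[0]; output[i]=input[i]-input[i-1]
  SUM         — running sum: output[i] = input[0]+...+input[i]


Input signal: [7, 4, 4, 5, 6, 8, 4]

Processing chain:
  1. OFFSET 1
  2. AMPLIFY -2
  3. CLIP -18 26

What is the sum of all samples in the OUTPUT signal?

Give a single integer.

Input: [7, 4, 4, 5, 6, 8, 4]
Stage 1 (OFFSET 1): 7+1=8, 4+1=5, 4+1=5, 5+1=6, 6+1=7, 8+1=9, 4+1=5 -> [8, 5, 5, 6, 7, 9, 5]
Stage 2 (AMPLIFY -2): 8*-2=-16, 5*-2=-10, 5*-2=-10, 6*-2=-12, 7*-2=-14, 9*-2=-18, 5*-2=-10 -> [-16, -10, -10, -12, -14, -18, -10]
Stage 3 (CLIP -18 26): clip(-16,-18,26)=-16, clip(-10,-18,26)=-10, clip(-10,-18,26)=-10, clip(-12,-18,26)=-12, clip(-14,-18,26)=-14, clip(-18,-18,26)=-18, clip(-10,-18,26)=-10 -> [-16, -10, -10, -12, -14, -18, -10]
Output sum: -90

Answer: -90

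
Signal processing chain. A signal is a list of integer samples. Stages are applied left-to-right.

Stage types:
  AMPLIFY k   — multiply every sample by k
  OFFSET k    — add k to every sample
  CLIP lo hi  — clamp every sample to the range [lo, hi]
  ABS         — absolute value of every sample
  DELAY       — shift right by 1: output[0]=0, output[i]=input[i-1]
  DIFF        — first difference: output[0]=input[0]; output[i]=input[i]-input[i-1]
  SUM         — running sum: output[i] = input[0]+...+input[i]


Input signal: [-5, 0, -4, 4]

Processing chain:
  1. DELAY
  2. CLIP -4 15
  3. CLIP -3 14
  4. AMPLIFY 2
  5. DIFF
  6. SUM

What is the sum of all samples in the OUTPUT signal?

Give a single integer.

Answer: -12

Derivation:
Input: [-5, 0, -4, 4]
Stage 1 (DELAY): [0, -5, 0, -4] = [0, -5, 0, -4] -> [0, -5, 0, -4]
Stage 2 (CLIP -4 15): clip(0,-4,15)=0, clip(-5,-4,15)=-4, clip(0,-4,15)=0, clip(-4,-4,15)=-4 -> [0, -4, 0, -4]
Stage 3 (CLIP -3 14): clip(0,-3,14)=0, clip(-4,-3,14)=-3, clip(0,-3,14)=0, clip(-4,-3,14)=-3 -> [0, -3, 0, -3]
Stage 4 (AMPLIFY 2): 0*2=0, -3*2=-6, 0*2=0, -3*2=-6 -> [0, -6, 0, -6]
Stage 5 (DIFF): s[0]=0, -6-0=-6, 0--6=6, -6-0=-6 -> [0, -6, 6, -6]
Stage 6 (SUM): sum[0..0]=0, sum[0..1]=-6, sum[0..2]=0, sum[0..3]=-6 -> [0, -6, 0, -6]
Output sum: -12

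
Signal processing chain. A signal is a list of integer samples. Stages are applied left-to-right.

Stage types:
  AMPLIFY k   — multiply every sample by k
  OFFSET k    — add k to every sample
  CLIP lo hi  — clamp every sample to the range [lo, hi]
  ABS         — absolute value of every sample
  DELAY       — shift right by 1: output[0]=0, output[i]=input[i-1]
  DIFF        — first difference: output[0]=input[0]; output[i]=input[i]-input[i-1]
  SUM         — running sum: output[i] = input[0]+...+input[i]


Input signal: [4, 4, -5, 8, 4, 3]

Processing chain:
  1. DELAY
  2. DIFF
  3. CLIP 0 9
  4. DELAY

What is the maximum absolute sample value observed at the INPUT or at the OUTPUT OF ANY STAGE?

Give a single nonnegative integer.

Answer: 13

Derivation:
Input: [4, 4, -5, 8, 4, 3] (max |s|=8)
Stage 1 (DELAY): [0, 4, 4, -5, 8, 4] = [0, 4, 4, -5, 8, 4] -> [0, 4, 4, -5, 8, 4] (max |s|=8)
Stage 2 (DIFF): s[0]=0, 4-0=4, 4-4=0, -5-4=-9, 8--5=13, 4-8=-4 -> [0, 4, 0, -9, 13, -4] (max |s|=13)
Stage 3 (CLIP 0 9): clip(0,0,9)=0, clip(4,0,9)=4, clip(0,0,9)=0, clip(-9,0,9)=0, clip(13,0,9)=9, clip(-4,0,9)=0 -> [0, 4, 0, 0, 9, 0] (max |s|=9)
Stage 4 (DELAY): [0, 0, 4, 0, 0, 9] = [0, 0, 4, 0, 0, 9] -> [0, 0, 4, 0, 0, 9] (max |s|=9)
Overall max amplitude: 13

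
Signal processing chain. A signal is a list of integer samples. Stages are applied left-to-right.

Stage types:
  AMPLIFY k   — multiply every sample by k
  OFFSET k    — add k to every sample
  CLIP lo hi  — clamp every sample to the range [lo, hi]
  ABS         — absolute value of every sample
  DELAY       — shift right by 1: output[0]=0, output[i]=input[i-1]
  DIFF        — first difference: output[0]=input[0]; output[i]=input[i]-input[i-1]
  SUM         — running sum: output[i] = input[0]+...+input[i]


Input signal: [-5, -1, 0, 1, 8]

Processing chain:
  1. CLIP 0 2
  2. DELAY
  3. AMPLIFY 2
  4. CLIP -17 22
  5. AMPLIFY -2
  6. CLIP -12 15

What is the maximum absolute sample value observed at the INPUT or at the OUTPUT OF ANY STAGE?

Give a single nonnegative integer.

Input: [-5, -1, 0, 1, 8] (max |s|=8)
Stage 1 (CLIP 0 2): clip(-5,0,2)=0, clip(-1,0,2)=0, clip(0,0,2)=0, clip(1,0,2)=1, clip(8,0,2)=2 -> [0, 0, 0, 1, 2] (max |s|=2)
Stage 2 (DELAY): [0, 0, 0, 0, 1] = [0, 0, 0, 0, 1] -> [0, 0, 0, 0, 1] (max |s|=1)
Stage 3 (AMPLIFY 2): 0*2=0, 0*2=0, 0*2=0, 0*2=0, 1*2=2 -> [0, 0, 0, 0, 2] (max |s|=2)
Stage 4 (CLIP -17 22): clip(0,-17,22)=0, clip(0,-17,22)=0, clip(0,-17,22)=0, clip(0,-17,22)=0, clip(2,-17,22)=2 -> [0, 0, 0, 0, 2] (max |s|=2)
Stage 5 (AMPLIFY -2): 0*-2=0, 0*-2=0, 0*-2=0, 0*-2=0, 2*-2=-4 -> [0, 0, 0, 0, -4] (max |s|=4)
Stage 6 (CLIP -12 15): clip(0,-12,15)=0, clip(0,-12,15)=0, clip(0,-12,15)=0, clip(0,-12,15)=0, clip(-4,-12,15)=-4 -> [0, 0, 0, 0, -4] (max |s|=4)
Overall max amplitude: 8

Answer: 8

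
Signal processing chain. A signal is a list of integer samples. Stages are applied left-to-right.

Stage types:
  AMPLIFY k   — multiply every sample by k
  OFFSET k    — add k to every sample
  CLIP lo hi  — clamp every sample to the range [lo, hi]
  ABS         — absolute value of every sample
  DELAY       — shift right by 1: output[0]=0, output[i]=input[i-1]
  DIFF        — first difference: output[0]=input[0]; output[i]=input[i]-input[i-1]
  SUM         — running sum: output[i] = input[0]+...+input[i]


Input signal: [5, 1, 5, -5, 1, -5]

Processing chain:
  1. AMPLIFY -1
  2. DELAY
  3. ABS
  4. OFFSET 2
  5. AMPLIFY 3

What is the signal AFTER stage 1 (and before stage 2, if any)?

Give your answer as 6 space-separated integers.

Answer: -5 -1 -5 5 -1 5

Derivation:
Input: [5, 1, 5, -5, 1, -5]
Stage 1 (AMPLIFY -1): 5*-1=-5, 1*-1=-1, 5*-1=-5, -5*-1=5, 1*-1=-1, -5*-1=5 -> [-5, -1, -5, 5, -1, 5]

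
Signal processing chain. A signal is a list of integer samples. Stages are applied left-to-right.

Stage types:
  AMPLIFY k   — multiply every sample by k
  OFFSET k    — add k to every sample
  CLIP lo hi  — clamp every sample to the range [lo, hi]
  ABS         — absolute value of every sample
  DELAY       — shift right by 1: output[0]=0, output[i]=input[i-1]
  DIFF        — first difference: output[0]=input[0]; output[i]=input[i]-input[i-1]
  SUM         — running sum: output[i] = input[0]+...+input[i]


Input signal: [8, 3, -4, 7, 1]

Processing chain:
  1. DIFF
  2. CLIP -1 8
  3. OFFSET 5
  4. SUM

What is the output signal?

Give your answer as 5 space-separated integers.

Answer: 13 17 21 34 38

Derivation:
Input: [8, 3, -4, 7, 1]
Stage 1 (DIFF): s[0]=8, 3-8=-5, -4-3=-7, 7--4=11, 1-7=-6 -> [8, -5, -7, 11, -6]
Stage 2 (CLIP -1 8): clip(8,-1,8)=8, clip(-5,-1,8)=-1, clip(-7,-1,8)=-1, clip(11,-1,8)=8, clip(-6,-1,8)=-1 -> [8, -1, -1, 8, -1]
Stage 3 (OFFSET 5): 8+5=13, -1+5=4, -1+5=4, 8+5=13, -1+5=4 -> [13, 4, 4, 13, 4]
Stage 4 (SUM): sum[0..0]=13, sum[0..1]=17, sum[0..2]=21, sum[0..3]=34, sum[0..4]=38 -> [13, 17, 21, 34, 38]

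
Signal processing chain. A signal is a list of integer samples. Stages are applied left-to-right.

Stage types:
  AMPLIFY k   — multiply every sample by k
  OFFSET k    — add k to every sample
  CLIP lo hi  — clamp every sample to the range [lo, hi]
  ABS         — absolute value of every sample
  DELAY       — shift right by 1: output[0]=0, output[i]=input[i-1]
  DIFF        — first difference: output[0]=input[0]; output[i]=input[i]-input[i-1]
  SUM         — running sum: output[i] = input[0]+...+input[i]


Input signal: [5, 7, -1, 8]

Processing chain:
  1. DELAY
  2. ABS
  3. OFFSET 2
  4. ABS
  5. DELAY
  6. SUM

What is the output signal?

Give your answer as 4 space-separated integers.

Input: [5, 7, -1, 8]
Stage 1 (DELAY): [0, 5, 7, -1] = [0, 5, 7, -1] -> [0, 5, 7, -1]
Stage 2 (ABS): |0|=0, |5|=5, |7|=7, |-1|=1 -> [0, 5, 7, 1]
Stage 3 (OFFSET 2): 0+2=2, 5+2=7, 7+2=9, 1+2=3 -> [2, 7, 9, 3]
Stage 4 (ABS): |2|=2, |7|=7, |9|=9, |3|=3 -> [2, 7, 9, 3]
Stage 5 (DELAY): [0, 2, 7, 9] = [0, 2, 7, 9] -> [0, 2, 7, 9]
Stage 6 (SUM): sum[0..0]=0, sum[0..1]=2, sum[0..2]=9, sum[0..3]=18 -> [0, 2, 9, 18]

Answer: 0 2 9 18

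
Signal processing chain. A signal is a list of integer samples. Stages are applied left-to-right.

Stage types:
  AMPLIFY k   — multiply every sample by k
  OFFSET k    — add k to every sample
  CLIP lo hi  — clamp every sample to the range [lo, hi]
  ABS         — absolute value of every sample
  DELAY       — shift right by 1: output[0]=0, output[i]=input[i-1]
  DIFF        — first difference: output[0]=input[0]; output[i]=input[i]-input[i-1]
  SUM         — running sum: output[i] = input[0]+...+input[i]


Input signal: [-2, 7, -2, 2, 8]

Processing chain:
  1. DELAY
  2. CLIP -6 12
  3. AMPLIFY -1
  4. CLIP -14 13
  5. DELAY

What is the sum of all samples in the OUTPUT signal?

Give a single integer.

Answer: -3

Derivation:
Input: [-2, 7, -2, 2, 8]
Stage 1 (DELAY): [0, -2, 7, -2, 2] = [0, -2, 7, -2, 2] -> [0, -2, 7, -2, 2]
Stage 2 (CLIP -6 12): clip(0,-6,12)=0, clip(-2,-6,12)=-2, clip(7,-6,12)=7, clip(-2,-6,12)=-2, clip(2,-6,12)=2 -> [0, -2, 7, -2, 2]
Stage 3 (AMPLIFY -1): 0*-1=0, -2*-1=2, 7*-1=-7, -2*-1=2, 2*-1=-2 -> [0, 2, -7, 2, -2]
Stage 4 (CLIP -14 13): clip(0,-14,13)=0, clip(2,-14,13)=2, clip(-7,-14,13)=-7, clip(2,-14,13)=2, clip(-2,-14,13)=-2 -> [0, 2, -7, 2, -2]
Stage 5 (DELAY): [0, 0, 2, -7, 2] = [0, 0, 2, -7, 2] -> [0, 0, 2, -7, 2]
Output sum: -3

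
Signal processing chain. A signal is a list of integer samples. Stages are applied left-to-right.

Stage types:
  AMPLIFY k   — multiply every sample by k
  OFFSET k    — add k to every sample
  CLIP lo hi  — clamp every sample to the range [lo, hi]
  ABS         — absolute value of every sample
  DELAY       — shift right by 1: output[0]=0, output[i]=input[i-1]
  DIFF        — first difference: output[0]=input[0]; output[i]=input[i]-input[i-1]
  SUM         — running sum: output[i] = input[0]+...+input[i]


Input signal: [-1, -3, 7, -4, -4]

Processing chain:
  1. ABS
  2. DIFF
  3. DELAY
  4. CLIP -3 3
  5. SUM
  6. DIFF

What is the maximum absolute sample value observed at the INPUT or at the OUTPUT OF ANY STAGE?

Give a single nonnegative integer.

Input: [-1, -3, 7, -4, -4] (max |s|=7)
Stage 1 (ABS): |-1|=1, |-3|=3, |7|=7, |-4|=4, |-4|=4 -> [1, 3, 7, 4, 4] (max |s|=7)
Stage 2 (DIFF): s[0]=1, 3-1=2, 7-3=4, 4-7=-3, 4-4=0 -> [1, 2, 4, -3, 0] (max |s|=4)
Stage 3 (DELAY): [0, 1, 2, 4, -3] = [0, 1, 2, 4, -3] -> [0, 1, 2, 4, -3] (max |s|=4)
Stage 4 (CLIP -3 3): clip(0,-3,3)=0, clip(1,-3,3)=1, clip(2,-3,3)=2, clip(4,-3,3)=3, clip(-3,-3,3)=-3 -> [0, 1, 2, 3, -3] (max |s|=3)
Stage 5 (SUM): sum[0..0]=0, sum[0..1]=1, sum[0..2]=3, sum[0..3]=6, sum[0..4]=3 -> [0, 1, 3, 6, 3] (max |s|=6)
Stage 6 (DIFF): s[0]=0, 1-0=1, 3-1=2, 6-3=3, 3-6=-3 -> [0, 1, 2, 3, -3] (max |s|=3)
Overall max amplitude: 7

Answer: 7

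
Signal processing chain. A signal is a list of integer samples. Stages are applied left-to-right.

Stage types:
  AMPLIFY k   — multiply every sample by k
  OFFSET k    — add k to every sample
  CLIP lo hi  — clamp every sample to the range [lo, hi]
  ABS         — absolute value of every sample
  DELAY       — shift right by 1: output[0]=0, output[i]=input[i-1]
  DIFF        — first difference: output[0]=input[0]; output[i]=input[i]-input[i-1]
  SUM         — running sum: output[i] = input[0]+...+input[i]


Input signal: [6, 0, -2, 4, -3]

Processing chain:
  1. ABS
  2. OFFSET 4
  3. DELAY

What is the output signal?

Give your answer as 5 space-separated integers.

Input: [6, 0, -2, 4, -3]
Stage 1 (ABS): |6|=6, |0|=0, |-2|=2, |4|=4, |-3|=3 -> [6, 0, 2, 4, 3]
Stage 2 (OFFSET 4): 6+4=10, 0+4=4, 2+4=6, 4+4=8, 3+4=7 -> [10, 4, 6, 8, 7]
Stage 3 (DELAY): [0, 10, 4, 6, 8] = [0, 10, 4, 6, 8] -> [0, 10, 4, 6, 8]

Answer: 0 10 4 6 8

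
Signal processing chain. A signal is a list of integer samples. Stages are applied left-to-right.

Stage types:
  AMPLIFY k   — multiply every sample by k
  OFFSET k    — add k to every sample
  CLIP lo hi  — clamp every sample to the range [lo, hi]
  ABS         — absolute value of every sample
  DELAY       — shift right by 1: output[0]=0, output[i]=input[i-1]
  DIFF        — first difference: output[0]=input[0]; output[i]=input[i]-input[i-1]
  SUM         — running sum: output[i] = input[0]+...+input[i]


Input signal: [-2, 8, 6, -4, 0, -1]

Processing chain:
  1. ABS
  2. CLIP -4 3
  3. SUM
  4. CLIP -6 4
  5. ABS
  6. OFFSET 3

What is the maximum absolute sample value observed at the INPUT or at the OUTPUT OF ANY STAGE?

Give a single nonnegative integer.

Answer: 12

Derivation:
Input: [-2, 8, 6, -4, 0, -1] (max |s|=8)
Stage 1 (ABS): |-2|=2, |8|=8, |6|=6, |-4|=4, |0|=0, |-1|=1 -> [2, 8, 6, 4, 0, 1] (max |s|=8)
Stage 2 (CLIP -4 3): clip(2,-4,3)=2, clip(8,-4,3)=3, clip(6,-4,3)=3, clip(4,-4,3)=3, clip(0,-4,3)=0, clip(1,-4,3)=1 -> [2, 3, 3, 3, 0, 1] (max |s|=3)
Stage 3 (SUM): sum[0..0]=2, sum[0..1]=5, sum[0..2]=8, sum[0..3]=11, sum[0..4]=11, sum[0..5]=12 -> [2, 5, 8, 11, 11, 12] (max |s|=12)
Stage 4 (CLIP -6 4): clip(2,-6,4)=2, clip(5,-6,4)=4, clip(8,-6,4)=4, clip(11,-6,4)=4, clip(11,-6,4)=4, clip(12,-6,4)=4 -> [2, 4, 4, 4, 4, 4] (max |s|=4)
Stage 5 (ABS): |2|=2, |4|=4, |4|=4, |4|=4, |4|=4, |4|=4 -> [2, 4, 4, 4, 4, 4] (max |s|=4)
Stage 6 (OFFSET 3): 2+3=5, 4+3=7, 4+3=7, 4+3=7, 4+3=7, 4+3=7 -> [5, 7, 7, 7, 7, 7] (max |s|=7)
Overall max amplitude: 12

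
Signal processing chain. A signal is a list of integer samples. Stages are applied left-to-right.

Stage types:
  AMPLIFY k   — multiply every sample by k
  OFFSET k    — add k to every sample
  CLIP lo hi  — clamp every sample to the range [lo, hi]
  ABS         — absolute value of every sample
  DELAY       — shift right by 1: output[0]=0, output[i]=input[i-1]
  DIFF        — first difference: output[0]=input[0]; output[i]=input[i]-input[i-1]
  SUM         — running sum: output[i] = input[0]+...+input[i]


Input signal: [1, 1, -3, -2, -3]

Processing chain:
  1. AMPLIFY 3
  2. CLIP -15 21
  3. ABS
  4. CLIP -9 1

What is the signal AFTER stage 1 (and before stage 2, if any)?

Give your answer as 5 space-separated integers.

Input: [1, 1, -3, -2, -3]
Stage 1 (AMPLIFY 3): 1*3=3, 1*3=3, -3*3=-9, -2*3=-6, -3*3=-9 -> [3, 3, -9, -6, -9]

Answer: 3 3 -9 -6 -9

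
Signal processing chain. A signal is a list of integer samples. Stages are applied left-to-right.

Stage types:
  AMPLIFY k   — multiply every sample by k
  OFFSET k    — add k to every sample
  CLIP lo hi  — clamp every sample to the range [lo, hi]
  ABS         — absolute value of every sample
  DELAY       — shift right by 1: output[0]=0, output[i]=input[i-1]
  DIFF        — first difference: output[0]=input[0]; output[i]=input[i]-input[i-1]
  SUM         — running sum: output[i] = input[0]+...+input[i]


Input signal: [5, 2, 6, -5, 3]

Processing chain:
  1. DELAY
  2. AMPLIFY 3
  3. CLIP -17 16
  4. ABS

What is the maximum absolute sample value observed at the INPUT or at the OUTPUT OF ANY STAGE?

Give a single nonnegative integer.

Input: [5, 2, 6, -5, 3] (max |s|=6)
Stage 1 (DELAY): [0, 5, 2, 6, -5] = [0, 5, 2, 6, -5] -> [0, 5, 2, 6, -5] (max |s|=6)
Stage 2 (AMPLIFY 3): 0*3=0, 5*3=15, 2*3=6, 6*3=18, -5*3=-15 -> [0, 15, 6, 18, -15] (max |s|=18)
Stage 3 (CLIP -17 16): clip(0,-17,16)=0, clip(15,-17,16)=15, clip(6,-17,16)=6, clip(18,-17,16)=16, clip(-15,-17,16)=-15 -> [0, 15, 6, 16, -15] (max |s|=16)
Stage 4 (ABS): |0|=0, |15|=15, |6|=6, |16|=16, |-15|=15 -> [0, 15, 6, 16, 15] (max |s|=16)
Overall max amplitude: 18

Answer: 18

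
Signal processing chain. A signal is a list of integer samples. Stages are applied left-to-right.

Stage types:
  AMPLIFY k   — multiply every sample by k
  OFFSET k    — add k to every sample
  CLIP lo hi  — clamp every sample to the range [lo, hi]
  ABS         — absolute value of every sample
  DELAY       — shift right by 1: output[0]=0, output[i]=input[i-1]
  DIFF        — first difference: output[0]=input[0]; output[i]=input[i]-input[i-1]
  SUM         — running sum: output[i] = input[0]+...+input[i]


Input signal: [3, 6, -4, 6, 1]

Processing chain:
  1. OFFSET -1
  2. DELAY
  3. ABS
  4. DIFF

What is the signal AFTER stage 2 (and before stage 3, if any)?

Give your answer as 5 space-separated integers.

Answer: 0 2 5 -5 5

Derivation:
Input: [3, 6, -4, 6, 1]
Stage 1 (OFFSET -1): 3+-1=2, 6+-1=5, -4+-1=-5, 6+-1=5, 1+-1=0 -> [2, 5, -5, 5, 0]
Stage 2 (DELAY): [0, 2, 5, -5, 5] = [0, 2, 5, -5, 5] -> [0, 2, 5, -5, 5]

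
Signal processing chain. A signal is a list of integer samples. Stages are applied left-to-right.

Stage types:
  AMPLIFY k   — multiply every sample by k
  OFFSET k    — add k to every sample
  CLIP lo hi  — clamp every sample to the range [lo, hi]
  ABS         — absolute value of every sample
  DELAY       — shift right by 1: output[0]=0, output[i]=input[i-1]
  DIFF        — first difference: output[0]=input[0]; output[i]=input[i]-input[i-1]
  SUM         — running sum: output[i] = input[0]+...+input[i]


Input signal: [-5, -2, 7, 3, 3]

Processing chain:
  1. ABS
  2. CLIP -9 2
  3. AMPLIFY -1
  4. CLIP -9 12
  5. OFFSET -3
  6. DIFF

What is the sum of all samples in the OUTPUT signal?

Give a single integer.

Input: [-5, -2, 7, 3, 3]
Stage 1 (ABS): |-5|=5, |-2|=2, |7|=7, |3|=3, |3|=3 -> [5, 2, 7, 3, 3]
Stage 2 (CLIP -9 2): clip(5,-9,2)=2, clip(2,-9,2)=2, clip(7,-9,2)=2, clip(3,-9,2)=2, clip(3,-9,2)=2 -> [2, 2, 2, 2, 2]
Stage 3 (AMPLIFY -1): 2*-1=-2, 2*-1=-2, 2*-1=-2, 2*-1=-2, 2*-1=-2 -> [-2, -2, -2, -2, -2]
Stage 4 (CLIP -9 12): clip(-2,-9,12)=-2, clip(-2,-9,12)=-2, clip(-2,-9,12)=-2, clip(-2,-9,12)=-2, clip(-2,-9,12)=-2 -> [-2, -2, -2, -2, -2]
Stage 5 (OFFSET -3): -2+-3=-5, -2+-3=-5, -2+-3=-5, -2+-3=-5, -2+-3=-5 -> [-5, -5, -5, -5, -5]
Stage 6 (DIFF): s[0]=-5, -5--5=0, -5--5=0, -5--5=0, -5--5=0 -> [-5, 0, 0, 0, 0]
Output sum: -5

Answer: -5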